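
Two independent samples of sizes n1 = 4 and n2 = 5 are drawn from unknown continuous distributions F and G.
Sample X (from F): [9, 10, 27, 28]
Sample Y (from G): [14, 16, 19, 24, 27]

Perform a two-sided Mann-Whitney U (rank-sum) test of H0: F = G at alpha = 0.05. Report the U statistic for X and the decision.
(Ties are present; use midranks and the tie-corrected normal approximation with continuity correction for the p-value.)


Step 1: Combine and sort all 9 observations; assign midranks.
sorted (value, group): (9,X), (10,X), (14,Y), (16,Y), (19,Y), (24,Y), (27,X), (27,Y), (28,X)
ranks: 9->1, 10->2, 14->3, 16->4, 19->5, 24->6, 27->7.5, 27->7.5, 28->9
Step 2: Rank sum for X: R1 = 1 + 2 + 7.5 + 9 = 19.5.
Step 3: U_X = R1 - n1(n1+1)/2 = 19.5 - 4*5/2 = 19.5 - 10 = 9.5.
       U_Y = n1*n2 - U_X = 20 - 9.5 = 10.5.
Step 4: Ties are present, so use the tie-corrected normal approximation (with continuity correction) for the p-value.
Step 5: p-value = 1.000000; compare to alpha = 0.05. fail to reject H0.

U_X = 9.5, p = 1.000000, fail to reject H0 at alpha = 0.05.


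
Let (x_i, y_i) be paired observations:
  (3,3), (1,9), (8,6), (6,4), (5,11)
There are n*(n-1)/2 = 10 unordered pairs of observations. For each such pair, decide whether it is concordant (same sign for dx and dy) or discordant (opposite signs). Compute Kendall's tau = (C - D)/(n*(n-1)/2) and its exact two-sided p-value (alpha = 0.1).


Step 1: Enumerate the 10 unordered pairs (i,j) with i<j and classify each by sign(x_j-x_i) * sign(y_j-y_i).
  (1,2):dx=-2,dy=+6->D; (1,3):dx=+5,dy=+3->C; (1,4):dx=+3,dy=+1->C; (1,5):dx=+2,dy=+8->C
  (2,3):dx=+7,dy=-3->D; (2,4):dx=+5,dy=-5->D; (2,5):dx=+4,dy=+2->C; (3,4):dx=-2,dy=-2->C
  (3,5):dx=-3,dy=+5->D; (4,5):dx=-1,dy=+7->D
Step 2: C = 5, D = 5, total pairs = 10.
Step 3: tau = (C - D)/(n(n-1)/2) = (5 - 5)/10 = 0.000000.
Step 4: Exact two-sided p-value (enumerate n! = 120 permutations of y under H0): p = 1.000000.
Step 5: alpha = 0.1. fail to reject H0.

tau_b = 0.0000 (C=5, D=5), p = 1.000000, fail to reject H0.


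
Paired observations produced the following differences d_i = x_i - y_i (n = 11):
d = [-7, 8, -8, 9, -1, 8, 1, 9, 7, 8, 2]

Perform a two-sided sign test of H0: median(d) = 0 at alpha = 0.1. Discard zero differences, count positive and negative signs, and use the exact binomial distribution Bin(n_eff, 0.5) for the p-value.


Step 1: Discard zero differences. Original n = 11; n_eff = number of nonzero differences = 11.
Nonzero differences (with sign): -7, +8, -8, +9, -1, +8, +1, +9, +7, +8, +2
Step 2: Count signs: positive = 8, negative = 3.
Step 3: Under H0: P(positive) = 0.5, so the number of positives S ~ Bin(11, 0.5).
Step 4: Two-sided exact p-value = sum of Bin(11,0.5) probabilities at or below the observed probability = 0.226562.
Step 5: alpha = 0.1. fail to reject H0.

n_eff = 11, pos = 8, neg = 3, p = 0.226562, fail to reject H0.


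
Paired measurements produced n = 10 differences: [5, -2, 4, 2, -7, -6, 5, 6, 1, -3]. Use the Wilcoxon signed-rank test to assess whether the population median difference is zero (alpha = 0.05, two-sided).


Step 1: Drop any zero differences (none here) and take |d_i|.
|d| = [5, 2, 4, 2, 7, 6, 5, 6, 1, 3]
Step 2: Midrank |d_i| (ties get averaged ranks).
ranks: |5|->6.5, |2|->2.5, |4|->5, |2|->2.5, |7|->10, |6|->8.5, |5|->6.5, |6|->8.5, |1|->1, |3|->4
Step 3: Attach original signs; sum ranks with positive sign and with negative sign.
W+ = 6.5 + 5 + 2.5 + 6.5 + 8.5 + 1 = 30
W- = 2.5 + 10 + 8.5 + 4 = 25
(Check: W+ + W- = 55 should equal n(n+1)/2 = 55.)
Step 4: Test statistic W = min(W+, W-) = 25.
Step 5: Ties in |d|, so use the tie-corrected normal approximation.
        E[W] = n(n+1)/4 = 10*11/4 = 27.5.
        Tie groups: |d|=2 (t=2), |d|=5 (t=2), |d|=6 (t=2); sum(t^3 - t) = 18.
        Var[W] = n(n+1)(2n+1)/24 - sum(t^3-t)/48 = 2310/24 - 18/48 = 95.875.
        z = (W - E[W]) / sqrt(Var[W]) = (25 - 27.5) / 9.7916 = -0.2553.
        Two-sided p = 2*Phi(z) = 0.798475.
Step 6: alpha = 0.05. fail to reject H0.

W+ = 30, W- = 25, W = min = 25, p = 0.798475, fail to reject H0.


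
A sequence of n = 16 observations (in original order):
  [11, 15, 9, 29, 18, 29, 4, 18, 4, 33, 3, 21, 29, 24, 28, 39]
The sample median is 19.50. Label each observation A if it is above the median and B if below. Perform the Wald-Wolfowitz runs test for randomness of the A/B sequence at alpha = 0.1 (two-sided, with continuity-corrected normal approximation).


Step 1: Compute median = 19.50; label A = above, B = below.
Labels in order: BBBABABBBABAAAAA  (n_A = 8, n_B = 8)
Step 2: Count runs R = 8.
Step 3: Under H0 (random ordering), E[R] = 2*n_A*n_B/(n_A+n_B) + 1 = 2*8*8/16 + 1 = 9.0000.
        Var[R] = 2*n_A*n_B*(2*n_A*n_B - n_A - n_B) / ((n_A+n_B)^2 * (n_A+n_B-1)) = 14336/3840 = 3.7333.
        SD[R] = 1.9322.
Step 4: Continuity-corrected z = (R + 0.5 - E[R]) / SD[R] = (8 + 0.5 - 9.0000) / 1.9322 = -0.2588.
Step 5: Two-sided p-value via normal approximation = 2*(1 - Phi(|z|)) = 0.795809.
Step 6: alpha = 0.1. fail to reject H0.

R = 8, z = -0.2588, p = 0.795809, fail to reject H0.


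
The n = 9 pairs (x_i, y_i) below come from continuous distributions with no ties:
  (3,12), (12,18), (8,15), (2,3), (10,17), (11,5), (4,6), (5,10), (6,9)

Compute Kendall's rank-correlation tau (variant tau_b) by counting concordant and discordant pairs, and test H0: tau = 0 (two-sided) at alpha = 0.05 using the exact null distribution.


Step 1: Enumerate the 36 unordered pairs (i,j) with i<j and classify each by sign(x_j-x_i) * sign(y_j-y_i).
  (1,2):dx=+9,dy=+6->C; (1,3):dx=+5,dy=+3->C; (1,4):dx=-1,dy=-9->C; (1,5):dx=+7,dy=+5->C
  (1,6):dx=+8,dy=-7->D; (1,7):dx=+1,dy=-6->D; (1,8):dx=+2,dy=-2->D; (1,9):dx=+3,dy=-3->D
  (2,3):dx=-4,dy=-3->C; (2,4):dx=-10,dy=-15->C; (2,5):dx=-2,dy=-1->C; (2,6):dx=-1,dy=-13->C
  (2,7):dx=-8,dy=-12->C; (2,8):dx=-7,dy=-8->C; (2,9):dx=-6,dy=-9->C; (3,4):dx=-6,dy=-12->C
  (3,5):dx=+2,dy=+2->C; (3,6):dx=+3,dy=-10->D; (3,7):dx=-4,dy=-9->C; (3,8):dx=-3,dy=-5->C
  (3,9):dx=-2,dy=-6->C; (4,5):dx=+8,dy=+14->C; (4,6):dx=+9,dy=+2->C; (4,7):dx=+2,dy=+3->C
  (4,8):dx=+3,dy=+7->C; (4,9):dx=+4,dy=+6->C; (5,6):dx=+1,dy=-12->D; (5,7):dx=-6,dy=-11->C
  (5,8):dx=-5,dy=-7->C; (5,9):dx=-4,dy=-8->C; (6,7):dx=-7,dy=+1->D; (6,8):dx=-6,dy=+5->D
  (6,9):dx=-5,dy=+4->D; (7,8):dx=+1,dy=+4->C; (7,9):dx=+2,dy=+3->C; (8,9):dx=+1,dy=-1->D
Step 2: C = 26, D = 10, total pairs = 36.
Step 3: tau = (C - D)/(n(n-1)/2) = (26 - 10)/36 = 0.444444.
Step 4: Exact two-sided p-value (enumerate n! = 362880 permutations of y under H0): p = 0.119439.
Step 5: alpha = 0.05. fail to reject H0.

tau_b = 0.4444 (C=26, D=10), p = 0.119439, fail to reject H0.


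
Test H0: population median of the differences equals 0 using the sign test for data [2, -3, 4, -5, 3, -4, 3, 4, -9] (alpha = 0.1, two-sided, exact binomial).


Step 1: Discard zero differences. Original n = 9; n_eff = number of nonzero differences = 9.
Nonzero differences (with sign): +2, -3, +4, -5, +3, -4, +3, +4, -9
Step 2: Count signs: positive = 5, negative = 4.
Step 3: Under H0: P(positive) = 0.5, so the number of positives S ~ Bin(9, 0.5).
Step 4: Two-sided exact p-value = sum of Bin(9,0.5) probabilities at or below the observed probability = 1.000000.
Step 5: alpha = 0.1. fail to reject H0.

n_eff = 9, pos = 5, neg = 4, p = 1.000000, fail to reject H0.


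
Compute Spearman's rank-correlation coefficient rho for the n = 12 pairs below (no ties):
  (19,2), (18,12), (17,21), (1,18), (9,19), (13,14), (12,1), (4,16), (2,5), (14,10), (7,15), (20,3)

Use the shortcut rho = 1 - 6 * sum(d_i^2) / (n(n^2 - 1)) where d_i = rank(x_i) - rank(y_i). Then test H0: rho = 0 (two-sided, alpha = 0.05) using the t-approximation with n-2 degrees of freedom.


Step 1: Rank x and y separately (midranks; no ties here).
rank(x): 19->11, 18->10, 17->9, 1->1, 9->5, 13->7, 12->6, 4->3, 2->2, 14->8, 7->4, 20->12
rank(y): 2->2, 12->6, 21->12, 18->10, 19->11, 14->7, 1->1, 16->9, 5->4, 10->5, 15->8, 3->3
Step 2: d_i = R_x(i) - R_y(i); compute d_i^2.
  (11-2)^2=81, (10-6)^2=16, (9-12)^2=9, (1-10)^2=81, (5-11)^2=36, (7-7)^2=0, (6-1)^2=25, (3-9)^2=36, (2-4)^2=4, (8-5)^2=9, (4-8)^2=16, (12-3)^2=81
sum(d^2) = 394.
Step 3: rho = 1 - 6*394 / (12*(12^2 - 1)) = 1 - 2364/1716 = -0.377622.
Step 4: Under H0, t = rho * sqrt((n-2)/(1-rho^2)) = -1.2896 ~ t(10).
Step 5: Two-sided p-value from the t-distribution with 10 df = 0.226206.
Step 6: alpha = 0.05. fail to reject H0.

rho = -0.3776, p = 0.226206, fail to reject H0 at alpha = 0.05.


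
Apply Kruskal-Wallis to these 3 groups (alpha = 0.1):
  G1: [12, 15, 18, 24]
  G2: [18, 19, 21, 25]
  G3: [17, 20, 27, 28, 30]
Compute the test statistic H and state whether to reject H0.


Step 1: Combine all N = 13 observations and assign midranks.
sorted (value, group, rank): (12,G1,1), (15,G1,2), (17,G3,3), (18,G1,4.5), (18,G2,4.5), (19,G2,6), (20,G3,7), (21,G2,8), (24,G1,9), (25,G2,10), (27,G3,11), (28,G3,12), (30,G3,13)
Step 2: Sum ranks within each group.
R_1 = 16.5 (n_1 = 4)
R_2 = 28.5 (n_2 = 4)
R_3 = 46 (n_3 = 5)
Step 3: H = 12/(N(N+1)) * sum(R_i^2/n_i) - 3(N+1)
     = 12/(13*14) * (16.5^2/4 + 28.5^2/4 + 46^2/5) - 3*14
     = 0.065934 * 694.325 - 42
     = 3.779670.
Step 4: Ties present; correction factor C = 1 - 6/(13^3 - 13) = 0.997253. Corrected H = 3.779670 / 0.997253 = 3.790083.
Step 5: Under H0, H ~ chi^2(2); p-value = 0.150312.
Step 6: alpha = 0.1. fail to reject H0.

H = 3.7901, df = 2, p = 0.150312, fail to reject H0.


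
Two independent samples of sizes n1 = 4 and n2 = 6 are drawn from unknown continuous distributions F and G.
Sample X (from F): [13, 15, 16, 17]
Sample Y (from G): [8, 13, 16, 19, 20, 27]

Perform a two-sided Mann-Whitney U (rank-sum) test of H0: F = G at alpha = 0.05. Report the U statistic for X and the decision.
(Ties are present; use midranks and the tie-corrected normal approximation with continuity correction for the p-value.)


Step 1: Combine and sort all 10 observations; assign midranks.
sorted (value, group): (8,Y), (13,X), (13,Y), (15,X), (16,X), (16,Y), (17,X), (19,Y), (20,Y), (27,Y)
ranks: 8->1, 13->2.5, 13->2.5, 15->4, 16->5.5, 16->5.5, 17->7, 19->8, 20->9, 27->10
Step 2: Rank sum for X: R1 = 2.5 + 4 + 5.5 + 7 = 19.
Step 3: U_X = R1 - n1(n1+1)/2 = 19 - 4*5/2 = 19 - 10 = 9.
       U_Y = n1*n2 - U_X = 24 - 9 = 15.
Step 4: Ties are present, so use the tie-corrected normal approximation (with continuity correction) for the p-value.
Step 5: p-value = 0.591778; compare to alpha = 0.05. fail to reject H0.

U_X = 9, p = 0.591778, fail to reject H0 at alpha = 0.05.


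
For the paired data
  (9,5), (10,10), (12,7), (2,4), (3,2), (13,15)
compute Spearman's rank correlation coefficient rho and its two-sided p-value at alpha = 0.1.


Step 1: Rank x and y separately (midranks; no ties here).
rank(x): 9->3, 10->4, 12->5, 2->1, 3->2, 13->6
rank(y): 5->3, 10->5, 7->4, 4->2, 2->1, 15->6
Step 2: d_i = R_x(i) - R_y(i); compute d_i^2.
  (3-3)^2=0, (4-5)^2=1, (5-4)^2=1, (1-2)^2=1, (2-1)^2=1, (6-6)^2=0
sum(d^2) = 4.
Step 3: rho = 1 - 6*4 / (6*(6^2 - 1)) = 1 - 24/210 = 0.885714.
Step 4: Under H0, t = rho * sqrt((n-2)/(1-rho^2)) = 3.8158 ~ t(4).
Step 5: Two-sided p-value from the t-distribution with 4 df = 0.018845.
Step 6: alpha = 0.1. reject H0.

rho = 0.8857, p = 0.018845, reject H0 at alpha = 0.1.


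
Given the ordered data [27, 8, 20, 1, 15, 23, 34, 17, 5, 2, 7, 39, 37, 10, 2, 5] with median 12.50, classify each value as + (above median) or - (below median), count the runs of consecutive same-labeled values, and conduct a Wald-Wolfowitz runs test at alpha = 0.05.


Step 1: Compute median = 12.50; label A = above, B = below.
Labels in order: ABABAAAABBBAABBB  (n_A = 8, n_B = 8)
Step 2: Count runs R = 8.
Step 3: Under H0 (random ordering), E[R] = 2*n_A*n_B/(n_A+n_B) + 1 = 2*8*8/16 + 1 = 9.0000.
        Var[R] = 2*n_A*n_B*(2*n_A*n_B - n_A - n_B) / ((n_A+n_B)^2 * (n_A+n_B-1)) = 14336/3840 = 3.7333.
        SD[R] = 1.9322.
Step 4: Continuity-corrected z = (R + 0.5 - E[R]) / SD[R] = (8 + 0.5 - 9.0000) / 1.9322 = -0.2588.
Step 5: Two-sided p-value via normal approximation = 2*(1 - Phi(|z|)) = 0.795809.
Step 6: alpha = 0.05. fail to reject H0.

R = 8, z = -0.2588, p = 0.795809, fail to reject H0.


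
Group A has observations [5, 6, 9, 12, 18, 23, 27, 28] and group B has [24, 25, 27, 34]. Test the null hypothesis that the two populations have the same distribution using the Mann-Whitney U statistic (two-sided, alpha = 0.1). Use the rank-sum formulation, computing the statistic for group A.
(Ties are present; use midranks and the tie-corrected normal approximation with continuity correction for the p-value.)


Step 1: Combine and sort all 12 observations; assign midranks.
sorted (value, group): (5,X), (6,X), (9,X), (12,X), (18,X), (23,X), (24,Y), (25,Y), (27,X), (27,Y), (28,X), (34,Y)
ranks: 5->1, 6->2, 9->3, 12->4, 18->5, 23->6, 24->7, 25->8, 27->9.5, 27->9.5, 28->11, 34->12
Step 2: Rank sum for X: R1 = 1 + 2 + 3 + 4 + 5 + 6 + 9.5 + 11 = 41.5.
Step 3: U_X = R1 - n1(n1+1)/2 = 41.5 - 8*9/2 = 41.5 - 36 = 5.5.
       U_Y = n1*n2 - U_X = 32 - 5.5 = 26.5.
Step 4: Ties are present, so use the tie-corrected normal approximation (with continuity correction) for the p-value.
Step 5: p-value = 0.088869; compare to alpha = 0.1. reject H0.

U_X = 5.5, p = 0.088869, reject H0 at alpha = 0.1.


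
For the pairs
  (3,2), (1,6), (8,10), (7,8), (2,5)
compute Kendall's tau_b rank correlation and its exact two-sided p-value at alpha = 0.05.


Step 1: Enumerate the 10 unordered pairs (i,j) with i<j and classify each by sign(x_j-x_i) * sign(y_j-y_i).
  (1,2):dx=-2,dy=+4->D; (1,3):dx=+5,dy=+8->C; (1,4):dx=+4,dy=+6->C; (1,5):dx=-1,dy=+3->D
  (2,3):dx=+7,dy=+4->C; (2,4):dx=+6,dy=+2->C; (2,5):dx=+1,dy=-1->D; (3,4):dx=-1,dy=-2->C
  (3,5):dx=-6,dy=-5->C; (4,5):dx=-5,dy=-3->C
Step 2: C = 7, D = 3, total pairs = 10.
Step 3: tau = (C - D)/(n(n-1)/2) = (7 - 3)/10 = 0.400000.
Step 4: Exact two-sided p-value (enumerate n! = 120 permutations of y under H0): p = 0.483333.
Step 5: alpha = 0.05. fail to reject H0.

tau_b = 0.4000 (C=7, D=3), p = 0.483333, fail to reject H0.


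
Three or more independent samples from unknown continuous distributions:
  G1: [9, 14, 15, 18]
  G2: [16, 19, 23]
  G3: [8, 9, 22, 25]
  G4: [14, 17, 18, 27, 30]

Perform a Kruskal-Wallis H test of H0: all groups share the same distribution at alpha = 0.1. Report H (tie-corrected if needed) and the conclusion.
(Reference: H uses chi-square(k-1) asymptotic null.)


Step 1: Combine all N = 16 observations and assign midranks.
sorted (value, group, rank): (8,G3,1), (9,G1,2.5), (9,G3,2.5), (14,G1,4.5), (14,G4,4.5), (15,G1,6), (16,G2,7), (17,G4,8), (18,G1,9.5), (18,G4,9.5), (19,G2,11), (22,G3,12), (23,G2,13), (25,G3,14), (27,G4,15), (30,G4,16)
Step 2: Sum ranks within each group.
R_1 = 22.5 (n_1 = 4)
R_2 = 31 (n_2 = 3)
R_3 = 29.5 (n_3 = 4)
R_4 = 53 (n_4 = 5)
Step 3: H = 12/(N(N+1)) * sum(R_i^2/n_i) - 3(N+1)
     = 12/(16*17) * (22.5^2/4 + 31^2/3 + 29.5^2/4 + 53^2/5) - 3*17
     = 0.044118 * 1226.26 - 51
     = 3.099632.
Step 4: Ties present; correction factor C = 1 - 18/(16^3 - 16) = 0.995588. Corrected H = 3.099632 / 0.995588 = 3.113368.
Step 5: Under H0, H ~ chi^2(3); p-value = 0.374474.
Step 6: alpha = 0.1. fail to reject H0.

H = 3.1134, df = 3, p = 0.374474, fail to reject H0.


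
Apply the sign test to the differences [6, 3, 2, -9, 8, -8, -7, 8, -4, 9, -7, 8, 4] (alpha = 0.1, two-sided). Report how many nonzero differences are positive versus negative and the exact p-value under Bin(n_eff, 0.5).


Step 1: Discard zero differences. Original n = 13; n_eff = number of nonzero differences = 13.
Nonzero differences (with sign): +6, +3, +2, -9, +8, -8, -7, +8, -4, +9, -7, +8, +4
Step 2: Count signs: positive = 8, negative = 5.
Step 3: Under H0: P(positive) = 0.5, so the number of positives S ~ Bin(13, 0.5).
Step 4: Two-sided exact p-value = sum of Bin(13,0.5) probabilities at or below the observed probability = 0.581055.
Step 5: alpha = 0.1. fail to reject H0.

n_eff = 13, pos = 8, neg = 5, p = 0.581055, fail to reject H0.


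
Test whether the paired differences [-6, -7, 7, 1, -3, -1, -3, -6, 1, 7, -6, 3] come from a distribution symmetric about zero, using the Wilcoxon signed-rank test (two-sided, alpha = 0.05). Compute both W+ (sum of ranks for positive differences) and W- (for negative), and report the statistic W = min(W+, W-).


Step 1: Drop any zero differences (none here) and take |d_i|.
|d| = [6, 7, 7, 1, 3, 1, 3, 6, 1, 7, 6, 3]
Step 2: Midrank |d_i| (ties get averaged ranks).
ranks: |6|->8, |7|->11, |7|->11, |1|->2, |3|->5, |1|->2, |3|->5, |6|->8, |1|->2, |7|->11, |6|->8, |3|->5
Step 3: Attach original signs; sum ranks with positive sign and with negative sign.
W+ = 11 + 2 + 2 + 11 + 5 = 31
W- = 8 + 11 + 5 + 2 + 5 + 8 + 8 = 47
(Check: W+ + W- = 78 should equal n(n+1)/2 = 78.)
Step 4: Test statistic W = min(W+, W-) = 31.
Step 5: Ties in |d|, so use the tie-corrected normal approximation.
        E[W] = n(n+1)/4 = 12*13/4 = 39.
        Tie groups: |d|=1 (t=3), |d|=3 (t=3), |d|=6 (t=3), |d|=7 (t=3); sum(t^3 - t) = 96.
        Var[W] = n(n+1)(2n+1)/24 - sum(t^3-t)/48 = 3900/24 - 96/48 = 160.5.
        z = (W - E[W]) / sqrt(Var[W]) = (31 - 39) / 12.6689 = -0.6315.
        Two-sided p = 2*Phi(z) = 0.527734.
Step 6: alpha = 0.05. fail to reject H0.

W+ = 31, W- = 47, W = min = 31, p = 0.527734, fail to reject H0.


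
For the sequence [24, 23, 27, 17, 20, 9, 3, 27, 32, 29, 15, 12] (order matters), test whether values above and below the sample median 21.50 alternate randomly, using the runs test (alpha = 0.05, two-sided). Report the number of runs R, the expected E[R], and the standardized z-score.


Step 1: Compute median = 21.50; label A = above, B = below.
Labels in order: AAABBBBAAABB  (n_A = 6, n_B = 6)
Step 2: Count runs R = 4.
Step 3: Under H0 (random ordering), E[R] = 2*n_A*n_B/(n_A+n_B) + 1 = 2*6*6/12 + 1 = 7.0000.
        Var[R] = 2*n_A*n_B*(2*n_A*n_B - n_A - n_B) / ((n_A+n_B)^2 * (n_A+n_B-1)) = 4320/1584 = 2.7273.
        SD[R] = 1.6514.
Step 4: Continuity-corrected z = (R + 0.5 - E[R]) / SD[R] = (4 + 0.5 - 7.0000) / 1.6514 = -1.5138.
Step 5: Two-sided p-value via normal approximation = 2*(1 - Phi(|z|)) = 0.130070.
Step 6: alpha = 0.05. fail to reject H0.

R = 4, z = -1.5138, p = 0.130070, fail to reject H0.


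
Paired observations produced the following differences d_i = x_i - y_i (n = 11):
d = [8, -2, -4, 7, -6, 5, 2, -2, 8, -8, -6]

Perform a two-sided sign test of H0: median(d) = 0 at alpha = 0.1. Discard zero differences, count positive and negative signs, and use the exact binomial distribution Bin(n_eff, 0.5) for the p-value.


Step 1: Discard zero differences. Original n = 11; n_eff = number of nonzero differences = 11.
Nonzero differences (with sign): +8, -2, -4, +7, -6, +5, +2, -2, +8, -8, -6
Step 2: Count signs: positive = 5, negative = 6.
Step 3: Under H0: P(positive) = 0.5, so the number of positives S ~ Bin(11, 0.5).
Step 4: Two-sided exact p-value = sum of Bin(11,0.5) probabilities at or below the observed probability = 1.000000.
Step 5: alpha = 0.1. fail to reject H0.

n_eff = 11, pos = 5, neg = 6, p = 1.000000, fail to reject H0.


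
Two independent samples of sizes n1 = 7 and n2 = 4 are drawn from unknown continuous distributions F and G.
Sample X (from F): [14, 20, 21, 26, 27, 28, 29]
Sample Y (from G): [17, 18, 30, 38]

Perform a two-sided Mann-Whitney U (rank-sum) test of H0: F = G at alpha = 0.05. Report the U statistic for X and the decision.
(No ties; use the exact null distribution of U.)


Step 1: Combine and sort all 11 observations; assign midranks.
sorted (value, group): (14,X), (17,Y), (18,Y), (20,X), (21,X), (26,X), (27,X), (28,X), (29,X), (30,Y), (38,Y)
ranks: 14->1, 17->2, 18->3, 20->4, 21->5, 26->6, 27->7, 28->8, 29->9, 30->10, 38->11
Step 2: Rank sum for X: R1 = 1 + 4 + 5 + 6 + 7 + 8 + 9 = 40.
Step 3: U_X = R1 - n1(n1+1)/2 = 40 - 7*8/2 = 40 - 28 = 12.
       U_Y = n1*n2 - U_X = 28 - 12 = 16.
Step 4: No ties, so the exact null distribution of U (based on enumerating the C(11,7) = 330 equally likely rank assignments) gives the two-sided p-value.
Step 5: p-value = 0.787879; compare to alpha = 0.05. fail to reject H0.

U_X = 12, p = 0.787879, fail to reject H0 at alpha = 0.05.


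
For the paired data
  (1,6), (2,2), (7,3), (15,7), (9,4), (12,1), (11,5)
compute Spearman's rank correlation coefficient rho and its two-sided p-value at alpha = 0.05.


Step 1: Rank x and y separately (midranks; no ties here).
rank(x): 1->1, 2->2, 7->3, 15->7, 9->4, 12->6, 11->5
rank(y): 6->6, 2->2, 3->3, 7->7, 4->4, 1->1, 5->5
Step 2: d_i = R_x(i) - R_y(i); compute d_i^2.
  (1-6)^2=25, (2-2)^2=0, (3-3)^2=0, (7-7)^2=0, (4-4)^2=0, (6-1)^2=25, (5-5)^2=0
sum(d^2) = 50.
Step 3: rho = 1 - 6*50 / (7*(7^2 - 1)) = 1 - 300/336 = 0.107143.
Step 4: Under H0, t = rho * sqrt((n-2)/(1-rho^2)) = 0.2410 ~ t(5).
Step 5: Two-sided p-value from the t-distribution with 5 df = 0.819151.
Step 6: alpha = 0.05. fail to reject H0.

rho = 0.1071, p = 0.819151, fail to reject H0 at alpha = 0.05.


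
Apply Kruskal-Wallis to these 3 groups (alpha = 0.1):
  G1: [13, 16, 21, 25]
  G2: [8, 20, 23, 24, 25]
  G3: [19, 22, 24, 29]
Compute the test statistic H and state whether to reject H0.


Step 1: Combine all N = 13 observations and assign midranks.
sorted (value, group, rank): (8,G2,1), (13,G1,2), (16,G1,3), (19,G3,4), (20,G2,5), (21,G1,6), (22,G3,7), (23,G2,8), (24,G2,9.5), (24,G3,9.5), (25,G1,11.5), (25,G2,11.5), (29,G3,13)
Step 2: Sum ranks within each group.
R_1 = 22.5 (n_1 = 4)
R_2 = 35 (n_2 = 5)
R_3 = 33.5 (n_3 = 4)
Step 3: H = 12/(N(N+1)) * sum(R_i^2/n_i) - 3(N+1)
     = 12/(13*14) * (22.5^2/4 + 35^2/5 + 33.5^2/4) - 3*14
     = 0.065934 * 652.125 - 42
     = 0.997253.
Step 4: Ties present; correction factor C = 1 - 12/(13^3 - 13) = 0.994505. Corrected H = 0.997253 / 0.994505 = 1.002762.
Step 5: Under H0, H ~ chi^2(2); p-value = 0.605693.
Step 6: alpha = 0.1. fail to reject H0.

H = 1.0028, df = 2, p = 0.605693, fail to reject H0.


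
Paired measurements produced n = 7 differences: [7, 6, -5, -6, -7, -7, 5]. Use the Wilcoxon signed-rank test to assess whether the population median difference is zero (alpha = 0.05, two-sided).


Step 1: Drop any zero differences (none here) and take |d_i|.
|d| = [7, 6, 5, 6, 7, 7, 5]
Step 2: Midrank |d_i| (ties get averaged ranks).
ranks: |7|->6, |6|->3.5, |5|->1.5, |6|->3.5, |7|->6, |7|->6, |5|->1.5
Step 3: Attach original signs; sum ranks with positive sign and with negative sign.
W+ = 6 + 3.5 + 1.5 = 11
W- = 1.5 + 3.5 + 6 + 6 = 17
(Check: W+ + W- = 28 should equal n(n+1)/2 = 28.)
Step 4: Test statistic W = min(W+, W-) = 11.
Step 5: Ties in |d|, so use the tie-corrected normal approximation.
        E[W] = n(n+1)/4 = 7*8/4 = 14.
        Tie groups: |d|=5 (t=2), |d|=6 (t=2), |d|=7 (t=3); sum(t^3 - t) = 36.
        Var[W] = n(n+1)(2n+1)/24 - sum(t^3-t)/48 = 840/24 - 36/48 = 34.25.
        z = (W - E[W]) / sqrt(Var[W]) = (11 - 14) / 5.8523 = -0.5126.
        Two-sided p = 2*Phi(z) = 0.608221.
Step 6: alpha = 0.05. fail to reject H0.

W+ = 11, W- = 17, W = min = 11, p = 0.608221, fail to reject H0.


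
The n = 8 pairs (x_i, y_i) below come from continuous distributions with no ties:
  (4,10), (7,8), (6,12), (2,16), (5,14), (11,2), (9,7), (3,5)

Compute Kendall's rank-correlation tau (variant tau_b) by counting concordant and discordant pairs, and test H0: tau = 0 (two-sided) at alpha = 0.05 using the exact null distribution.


Step 1: Enumerate the 28 unordered pairs (i,j) with i<j and classify each by sign(x_j-x_i) * sign(y_j-y_i).
  (1,2):dx=+3,dy=-2->D; (1,3):dx=+2,dy=+2->C; (1,4):dx=-2,dy=+6->D; (1,5):dx=+1,dy=+4->C
  (1,6):dx=+7,dy=-8->D; (1,7):dx=+5,dy=-3->D; (1,8):dx=-1,dy=-5->C; (2,3):dx=-1,dy=+4->D
  (2,4):dx=-5,dy=+8->D; (2,5):dx=-2,dy=+6->D; (2,6):dx=+4,dy=-6->D; (2,7):dx=+2,dy=-1->D
  (2,8):dx=-4,dy=-3->C; (3,4):dx=-4,dy=+4->D; (3,5):dx=-1,dy=+2->D; (3,6):dx=+5,dy=-10->D
  (3,7):dx=+3,dy=-5->D; (3,8):dx=-3,dy=-7->C; (4,5):dx=+3,dy=-2->D; (4,6):dx=+9,dy=-14->D
  (4,7):dx=+7,dy=-9->D; (4,8):dx=+1,dy=-11->D; (5,6):dx=+6,dy=-12->D; (5,7):dx=+4,dy=-7->D
  (5,8):dx=-2,dy=-9->C; (6,7):dx=-2,dy=+5->D; (6,8):dx=-8,dy=+3->D; (7,8):dx=-6,dy=-2->C
Step 2: C = 7, D = 21, total pairs = 28.
Step 3: tau = (C - D)/(n(n-1)/2) = (7 - 21)/28 = -0.500000.
Step 4: Exact two-sided p-value (enumerate n! = 40320 permutations of y under H0): p = 0.108681.
Step 5: alpha = 0.05. fail to reject H0.

tau_b = -0.5000 (C=7, D=21), p = 0.108681, fail to reject H0.


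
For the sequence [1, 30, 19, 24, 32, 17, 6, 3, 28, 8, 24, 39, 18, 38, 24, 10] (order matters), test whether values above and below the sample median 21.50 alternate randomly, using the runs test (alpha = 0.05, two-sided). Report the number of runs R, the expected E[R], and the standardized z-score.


Step 1: Compute median = 21.50; label A = above, B = below.
Labels in order: BABAABBBABAABAAB  (n_A = 8, n_B = 8)
Step 2: Count runs R = 11.
Step 3: Under H0 (random ordering), E[R] = 2*n_A*n_B/(n_A+n_B) + 1 = 2*8*8/16 + 1 = 9.0000.
        Var[R] = 2*n_A*n_B*(2*n_A*n_B - n_A - n_B) / ((n_A+n_B)^2 * (n_A+n_B-1)) = 14336/3840 = 3.7333.
        SD[R] = 1.9322.
Step 4: Continuity-corrected z = (R - 0.5 - E[R]) / SD[R] = (11 - 0.5 - 9.0000) / 1.9322 = 0.7763.
Step 5: Two-sided p-value via normal approximation = 2*(1 - Phi(|z|)) = 0.437558.
Step 6: alpha = 0.05. fail to reject H0.

R = 11, z = 0.7763, p = 0.437558, fail to reject H0.


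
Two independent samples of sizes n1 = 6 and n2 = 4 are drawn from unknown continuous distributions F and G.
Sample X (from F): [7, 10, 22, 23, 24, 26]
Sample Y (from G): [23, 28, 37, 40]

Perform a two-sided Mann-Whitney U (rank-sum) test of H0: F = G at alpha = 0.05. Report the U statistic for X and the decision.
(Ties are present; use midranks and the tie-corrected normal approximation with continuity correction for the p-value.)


Step 1: Combine and sort all 10 observations; assign midranks.
sorted (value, group): (7,X), (10,X), (22,X), (23,X), (23,Y), (24,X), (26,X), (28,Y), (37,Y), (40,Y)
ranks: 7->1, 10->2, 22->3, 23->4.5, 23->4.5, 24->6, 26->7, 28->8, 37->9, 40->10
Step 2: Rank sum for X: R1 = 1 + 2 + 3 + 4.5 + 6 + 7 = 23.5.
Step 3: U_X = R1 - n1(n1+1)/2 = 23.5 - 6*7/2 = 23.5 - 21 = 2.5.
       U_Y = n1*n2 - U_X = 24 - 2.5 = 21.5.
Step 4: Ties are present, so use the tie-corrected normal approximation (with continuity correction) for the p-value.
Step 5: p-value = 0.054273; compare to alpha = 0.05. fail to reject H0.

U_X = 2.5, p = 0.054273, fail to reject H0 at alpha = 0.05.


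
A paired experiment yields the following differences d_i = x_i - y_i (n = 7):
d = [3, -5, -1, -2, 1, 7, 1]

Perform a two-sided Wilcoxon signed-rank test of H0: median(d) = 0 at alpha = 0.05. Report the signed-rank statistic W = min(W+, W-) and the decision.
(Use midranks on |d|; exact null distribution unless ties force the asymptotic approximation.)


Step 1: Drop any zero differences (none here) and take |d_i|.
|d| = [3, 5, 1, 2, 1, 7, 1]
Step 2: Midrank |d_i| (ties get averaged ranks).
ranks: |3|->5, |5|->6, |1|->2, |2|->4, |1|->2, |7|->7, |1|->2
Step 3: Attach original signs; sum ranks with positive sign and with negative sign.
W+ = 5 + 2 + 7 + 2 = 16
W- = 6 + 2 + 4 = 12
(Check: W+ + W- = 28 should equal n(n+1)/2 = 28.)
Step 4: Test statistic W = min(W+, W-) = 12.
Step 5: Ties in |d|, so use the tie-corrected normal approximation.
        E[W] = n(n+1)/4 = 7*8/4 = 14.
        Tie groups: |d|=1 (t=3); sum(t^3 - t) = 24.
        Var[W] = n(n+1)(2n+1)/24 - sum(t^3-t)/48 = 840/24 - 24/48 = 34.5.
        z = (W - E[W]) / sqrt(Var[W]) = (12 - 14) / 5.8737 = -0.3405.
        Two-sided p = 2*Phi(z) = 0.733478.
Step 6: alpha = 0.05. fail to reject H0.

W+ = 16, W- = 12, W = min = 12, p = 0.733478, fail to reject H0.


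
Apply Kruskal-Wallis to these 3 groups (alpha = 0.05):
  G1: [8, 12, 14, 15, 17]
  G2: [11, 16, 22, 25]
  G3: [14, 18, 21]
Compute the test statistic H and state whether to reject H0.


Step 1: Combine all N = 12 observations and assign midranks.
sorted (value, group, rank): (8,G1,1), (11,G2,2), (12,G1,3), (14,G1,4.5), (14,G3,4.5), (15,G1,6), (16,G2,7), (17,G1,8), (18,G3,9), (21,G3,10), (22,G2,11), (25,G2,12)
Step 2: Sum ranks within each group.
R_1 = 22.5 (n_1 = 5)
R_2 = 32 (n_2 = 4)
R_3 = 23.5 (n_3 = 3)
Step 3: H = 12/(N(N+1)) * sum(R_i^2/n_i) - 3(N+1)
     = 12/(12*13) * (22.5^2/5 + 32^2/4 + 23.5^2/3) - 3*13
     = 0.076923 * 541.333 - 39
     = 2.641026.
Step 4: Ties present; correction factor C = 1 - 6/(12^3 - 12) = 0.996503. Corrected H = 2.641026 / 0.996503 = 2.650292.
Step 5: Under H0, H ~ chi^2(2); p-value = 0.265764.
Step 6: alpha = 0.05. fail to reject H0.

H = 2.6503, df = 2, p = 0.265764, fail to reject H0.


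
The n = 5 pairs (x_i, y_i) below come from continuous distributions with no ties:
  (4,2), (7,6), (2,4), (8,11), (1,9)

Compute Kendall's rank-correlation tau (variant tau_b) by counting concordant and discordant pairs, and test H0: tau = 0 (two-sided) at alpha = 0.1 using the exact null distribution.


Step 1: Enumerate the 10 unordered pairs (i,j) with i<j and classify each by sign(x_j-x_i) * sign(y_j-y_i).
  (1,2):dx=+3,dy=+4->C; (1,3):dx=-2,dy=+2->D; (1,4):dx=+4,dy=+9->C; (1,5):dx=-3,dy=+7->D
  (2,3):dx=-5,dy=-2->C; (2,4):dx=+1,dy=+5->C; (2,5):dx=-6,dy=+3->D; (3,4):dx=+6,dy=+7->C
  (3,5):dx=-1,dy=+5->D; (4,5):dx=-7,dy=-2->C
Step 2: C = 6, D = 4, total pairs = 10.
Step 3: tau = (C - D)/(n(n-1)/2) = (6 - 4)/10 = 0.200000.
Step 4: Exact two-sided p-value (enumerate n! = 120 permutations of y under H0): p = 0.816667.
Step 5: alpha = 0.1. fail to reject H0.

tau_b = 0.2000 (C=6, D=4), p = 0.816667, fail to reject H0.


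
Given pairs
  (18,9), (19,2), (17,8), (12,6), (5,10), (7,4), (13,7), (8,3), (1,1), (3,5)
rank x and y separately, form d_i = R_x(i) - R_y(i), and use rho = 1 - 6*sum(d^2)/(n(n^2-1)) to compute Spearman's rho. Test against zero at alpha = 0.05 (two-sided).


Step 1: Rank x and y separately (midranks; no ties here).
rank(x): 18->9, 19->10, 17->8, 12->6, 5->3, 7->4, 13->7, 8->5, 1->1, 3->2
rank(y): 9->9, 2->2, 8->8, 6->6, 10->10, 4->4, 7->7, 3->3, 1->1, 5->5
Step 2: d_i = R_x(i) - R_y(i); compute d_i^2.
  (9-9)^2=0, (10-2)^2=64, (8-8)^2=0, (6-6)^2=0, (3-10)^2=49, (4-4)^2=0, (7-7)^2=0, (5-3)^2=4, (1-1)^2=0, (2-5)^2=9
sum(d^2) = 126.
Step 3: rho = 1 - 6*126 / (10*(10^2 - 1)) = 1 - 756/990 = 0.236364.
Step 4: Under H0, t = rho * sqrt((n-2)/(1-rho^2)) = 0.6880 ~ t(8).
Step 5: Two-sided p-value from the t-distribution with 8 df = 0.510885.
Step 6: alpha = 0.05. fail to reject H0.

rho = 0.2364, p = 0.510885, fail to reject H0 at alpha = 0.05.


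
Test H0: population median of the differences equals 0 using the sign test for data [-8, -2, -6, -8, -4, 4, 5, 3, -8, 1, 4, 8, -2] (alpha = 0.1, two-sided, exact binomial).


Step 1: Discard zero differences. Original n = 13; n_eff = number of nonzero differences = 13.
Nonzero differences (with sign): -8, -2, -6, -8, -4, +4, +5, +3, -8, +1, +4, +8, -2
Step 2: Count signs: positive = 6, negative = 7.
Step 3: Under H0: P(positive) = 0.5, so the number of positives S ~ Bin(13, 0.5).
Step 4: Two-sided exact p-value = sum of Bin(13,0.5) probabilities at or below the observed probability = 1.000000.
Step 5: alpha = 0.1. fail to reject H0.

n_eff = 13, pos = 6, neg = 7, p = 1.000000, fail to reject H0.


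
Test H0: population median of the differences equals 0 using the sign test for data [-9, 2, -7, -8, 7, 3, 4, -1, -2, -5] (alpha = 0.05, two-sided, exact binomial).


Step 1: Discard zero differences. Original n = 10; n_eff = number of nonzero differences = 10.
Nonzero differences (with sign): -9, +2, -7, -8, +7, +3, +4, -1, -2, -5
Step 2: Count signs: positive = 4, negative = 6.
Step 3: Under H0: P(positive) = 0.5, so the number of positives S ~ Bin(10, 0.5).
Step 4: Two-sided exact p-value = sum of Bin(10,0.5) probabilities at or below the observed probability = 0.753906.
Step 5: alpha = 0.05. fail to reject H0.

n_eff = 10, pos = 4, neg = 6, p = 0.753906, fail to reject H0.


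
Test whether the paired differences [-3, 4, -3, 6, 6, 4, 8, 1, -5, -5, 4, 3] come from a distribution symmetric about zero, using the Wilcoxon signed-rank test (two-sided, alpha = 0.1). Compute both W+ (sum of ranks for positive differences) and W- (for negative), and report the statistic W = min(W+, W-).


Step 1: Drop any zero differences (none here) and take |d_i|.
|d| = [3, 4, 3, 6, 6, 4, 8, 1, 5, 5, 4, 3]
Step 2: Midrank |d_i| (ties get averaged ranks).
ranks: |3|->3, |4|->6, |3|->3, |6|->10.5, |6|->10.5, |4|->6, |8|->12, |1|->1, |5|->8.5, |5|->8.5, |4|->6, |3|->3
Step 3: Attach original signs; sum ranks with positive sign and with negative sign.
W+ = 6 + 10.5 + 10.5 + 6 + 12 + 1 + 6 + 3 = 55
W- = 3 + 3 + 8.5 + 8.5 = 23
(Check: W+ + W- = 78 should equal n(n+1)/2 = 78.)
Step 4: Test statistic W = min(W+, W-) = 23.
Step 5: Ties in |d|, so use the tie-corrected normal approximation.
        E[W] = n(n+1)/4 = 12*13/4 = 39.
        Tie groups: |d|=3 (t=3), |d|=4 (t=3), |d|=5 (t=2), |d|=6 (t=2); sum(t^3 - t) = 60.
        Var[W] = n(n+1)(2n+1)/24 - sum(t^3-t)/48 = 3900/24 - 60/48 = 161.25.
        z = (W - E[W]) / sqrt(Var[W]) = (23 - 39) / 12.6984 = -1.2600.
        Two-sided p = 2*Phi(z) = 0.207670.
Step 6: alpha = 0.1. fail to reject H0.

W+ = 55, W- = 23, W = min = 23, p = 0.207670, fail to reject H0.


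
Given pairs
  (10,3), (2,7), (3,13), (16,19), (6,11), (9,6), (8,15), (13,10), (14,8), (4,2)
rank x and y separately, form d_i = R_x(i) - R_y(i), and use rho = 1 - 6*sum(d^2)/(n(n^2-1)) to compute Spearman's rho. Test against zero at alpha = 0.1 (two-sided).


Step 1: Rank x and y separately (midranks; no ties here).
rank(x): 10->7, 2->1, 3->2, 16->10, 6->4, 9->6, 8->5, 13->8, 14->9, 4->3
rank(y): 3->2, 7->4, 13->8, 19->10, 11->7, 6->3, 15->9, 10->6, 8->5, 2->1
Step 2: d_i = R_x(i) - R_y(i); compute d_i^2.
  (7-2)^2=25, (1-4)^2=9, (2-8)^2=36, (10-10)^2=0, (4-7)^2=9, (6-3)^2=9, (5-9)^2=16, (8-6)^2=4, (9-5)^2=16, (3-1)^2=4
sum(d^2) = 128.
Step 3: rho = 1 - 6*128 / (10*(10^2 - 1)) = 1 - 768/990 = 0.224242.
Step 4: Under H0, t = rho * sqrt((n-2)/(1-rho^2)) = 0.6508 ~ t(8).
Step 5: Two-sided p-value from the t-distribution with 8 df = 0.533401.
Step 6: alpha = 0.1. fail to reject H0.

rho = 0.2242, p = 0.533401, fail to reject H0 at alpha = 0.1.


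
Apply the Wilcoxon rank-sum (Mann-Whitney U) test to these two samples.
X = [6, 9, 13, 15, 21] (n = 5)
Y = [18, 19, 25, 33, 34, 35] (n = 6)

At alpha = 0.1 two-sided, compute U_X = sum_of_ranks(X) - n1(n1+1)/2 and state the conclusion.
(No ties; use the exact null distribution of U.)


Step 1: Combine and sort all 11 observations; assign midranks.
sorted (value, group): (6,X), (9,X), (13,X), (15,X), (18,Y), (19,Y), (21,X), (25,Y), (33,Y), (34,Y), (35,Y)
ranks: 6->1, 9->2, 13->3, 15->4, 18->5, 19->6, 21->7, 25->8, 33->9, 34->10, 35->11
Step 2: Rank sum for X: R1 = 1 + 2 + 3 + 4 + 7 = 17.
Step 3: U_X = R1 - n1(n1+1)/2 = 17 - 5*6/2 = 17 - 15 = 2.
       U_Y = n1*n2 - U_X = 30 - 2 = 28.
Step 4: No ties, so the exact null distribution of U (based on enumerating the C(11,5) = 462 equally likely rank assignments) gives the two-sided p-value.
Step 5: p-value = 0.017316; compare to alpha = 0.1. reject H0.

U_X = 2, p = 0.017316, reject H0 at alpha = 0.1.


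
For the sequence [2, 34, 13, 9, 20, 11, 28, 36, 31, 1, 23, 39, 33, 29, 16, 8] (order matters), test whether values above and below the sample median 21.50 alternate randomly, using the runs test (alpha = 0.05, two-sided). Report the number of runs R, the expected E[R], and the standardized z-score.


Step 1: Compute median = 21.50; label A = above, B = below.
Labels in order: BABBBBAAABAAAABB  (n_A = 8, n_B = 8)
Step 2: Count runs R = 7.
Step 3: Under H0 (random ordering), E[R] = 2*n_A*n_B/(n_A+n_B) + 1 = 2*8*8/16 + 1 = 9.0000.
        Var[R] = 2*n_A*n_B*(2*n_A*n_B - n_A - n_B) / ((n_A+n_B)^2 * (n_A+n_B-1)) = 14336/3840 = 3.7333.
        SD[R] = 1.9322.
Step 4: Continuity-corrected z = (R + 0.5 - E[R]) / SD[R] = (7 + 0.5 - 9.0000) / 1.9322 = -0.7763.
Step 5: Two-sided p-value via normal approximation = 2*(1 - Phi(|z|)) = 0.437558.
Step 6: alpha = 0.05. fail to reject H0.

R = 7, z = -0.7763, p = 0.437558, fail to reject H0.


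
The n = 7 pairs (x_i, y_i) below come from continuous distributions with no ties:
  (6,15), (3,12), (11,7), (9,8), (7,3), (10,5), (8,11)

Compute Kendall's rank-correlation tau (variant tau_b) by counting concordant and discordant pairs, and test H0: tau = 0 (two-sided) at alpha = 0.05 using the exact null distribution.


Step 1: Enumerate the 21 unordered pairs (i,j) with i<j and classify each by sign(x_j-x_i) * sign(y_j-y_i).
  (1,2):dx=-3,dy=-3->C; (1,3):dx=+5,dy=-8->D; (1,4):dx=+3,dy=-7->D; (1,5):dx=+1,dy=-12->D
  (1,6):dx=+4,dy=-10->D; (1,7):dx=+2,dy=-4->D; (2,3):dx=+8,dy=-5->D; (2,4):dx=+6,dy=-4->D
  (2,5):dx=+4,dy=-9->D; (2,6):dx=+7,dy=-7->D; (2,7):dx=+5,dy=-1->D; (3,4):dx=-2,dy=+1->D
  (3,5):dx=-4,dy=-4->C; (3,6):dx=-1,dy=-2->C; (3,7):dx=-3,dy=+4->D; (4,5):dx=-2,dy=-5->C
  (4,6):dx=+1,dy=-3->D; (4,7):dx=-1,dy=+3->D; (5,6):dx=+3,dy=+2->C; (5,7):dx=+1,dy=+8->C
  (6,7):dx=-2,dy=+6->D
Step 2: C = 6, D = 15, total pairs = 21.
Step 3: tau = (C - D)/(n(n-1)/2) = (6 - 15)/21 = -0.428571.
Step 4: Exact two-sided p-value (enumerate n! = 5040 permutations of y under H0): p = 0.238889.
Step 5: alpha = 0.05. fail to reject H0.

tau_b = -0.4286 (C=6, D=15), p = 0.238889, fail to reject H0.


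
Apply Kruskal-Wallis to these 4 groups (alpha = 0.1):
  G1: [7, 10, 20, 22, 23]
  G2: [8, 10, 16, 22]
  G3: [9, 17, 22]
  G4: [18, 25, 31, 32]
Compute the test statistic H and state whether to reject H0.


Step 1: Combine all N = 16 observations and assign midranks.
sorted (value, group, rank): (7,G1,1), (8,G2,2), (9,G3,3), (10,G1,4.5), (10,G2,4.5), (16,G2,6), (17,G3,7), (18,G4,8), (20,G1,9), (22,G1,11), (22,G2,11), (22,G3,11), (23,G1,13), (25,G4,14), (31,G4,15), (32,G4,16)
Step 2: Sum ranks within each group.
R_1 = 38.5 (n_1 = 5)
R_2 = 23.5 (n_2 = 4)
R_3 = 21 (n_3 = 3)
R_4 = 53 (n_4 = 4)
Step 3: H = 12/(N(N+1)) * sum(R_i^2/n_i) - 3(N+1)
     = 12/(16*17) * (38.5^2/5 + 23.5^2/4 + 21^2/3 + 53^2/4) - 3*17
     = 0.044118 * 1283.76 - 51
     = 5.636581.
Step 4: Ties present; correction factor C = 1 - 30/(16^3 - 16) = 0.992647. Corrected H = 5.636581 / 0.992647 = 5.678333.
Step 5: Under H0, H ~ chi^2(3); p-value = 0.128353.
Step 6: alpha = 0.1. fail to reject H0.

H = 5.6783, df = 3, p = 0.128353, fail to reject H0.


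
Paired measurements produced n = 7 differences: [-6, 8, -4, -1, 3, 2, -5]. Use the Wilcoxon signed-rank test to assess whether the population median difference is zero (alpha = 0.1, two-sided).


Step 1: Drop any zero differences (none here) and take |d_i|.
|d| = [6, 8, 4, 1, 3, 2, 5]
Step 2: Midrank |d_i| (ties get averaged ranks).
ranks: |6|->6, |8|->7, |4|->4, |1|->1, |3|->3, |2|->2, |5|->5
Step 3: Attach original signs; sum ranks with positive sign and with negative sign.
W+ = 7 + 3 + 2 = 12
W- = 6 + 4 + 1 + 5 = 16
(Check: W+ + W- = 28 should equal n(n+1)/2 = 28.)
Step 4: Test statistic W = min(W+, W-) = 12.
Step 5: No ties, so the exact null distribution over the 2^7 = 128 sign assignments gives the two-sided p-value = 0.812500.
Step 6: alpha = 0.1. fail to reject H0.

W+ = 12, W- = 16, W = min = 12, p = 0.812500, fail to reject H0.


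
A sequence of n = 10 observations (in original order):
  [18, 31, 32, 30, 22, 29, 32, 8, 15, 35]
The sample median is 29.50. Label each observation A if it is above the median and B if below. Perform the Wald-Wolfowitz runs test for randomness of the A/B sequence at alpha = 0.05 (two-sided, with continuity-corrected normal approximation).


Step 1: Compute median = 29.50; label A = above, B = below.
Labels in order: BAAABBABBA  (n_A = 5, n_B = 5)
Step 2: Count runs R = 6.
Step 3: Under H0 (random ordering), E[R] = 2*n_A*n_B/(n_A+n_B) + 1 = 2*5*5/10 + 1 = 6.0000.
        Var[R] = 2*n_A*n_B*(2*n_A*n_B - n_A - n_B) / ((n_A+n_B)^2 * (n_A+n_B-1)) = 2000/900 = 2.2222.
        SD[R] = 1.4907.
Step 4: R = E[R], so z = 0 with no continuity correction.
Step 5: Two-sided p-value via normal approximation = 2*(1 - Phi(|z|)) = 1.000000.
Step 6: alpha = 0.05. fail to reject H0.

R = 6, z = 0.0000, p = 1.000000, fail to reject H0.


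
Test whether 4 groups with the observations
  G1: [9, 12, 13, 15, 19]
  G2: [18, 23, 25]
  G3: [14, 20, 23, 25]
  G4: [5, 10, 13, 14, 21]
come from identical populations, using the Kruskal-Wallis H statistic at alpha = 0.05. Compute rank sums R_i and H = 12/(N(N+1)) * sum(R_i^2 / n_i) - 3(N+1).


Step 1: Combine all N = 17 observations and assign midranks.
sorted (value, group, rank): (5,G4,1), (9,G1,2), (10,G4,3), (12,G1,4), (13,G1,5.5), (13,G4,5.5), (14,G3,7.5), (14,G4,7.5), (15,G1,9), (18,G2,10), (19,G1,11), (20,G3,12), (21,G4,13), (23,G2,14.5), (23,G3,14.5), (25,G2,16.5), (25,G3,16.5)
Step 2: Sum ranks within each group.
R_1 = 31.5 (n_1 = 5)
R_2 = 41 (n_2 = 3)
R_3 = 50.5 (n_3 = 4)
R_4 = 30 (n_4 = 5)
Step 3: H = 12/(N(N+1)) * sum(R_i^2/n_i) - 3(N+1)
     = 12/(17*18) * (31.5^2/5 + 41^2/3 + 50.5^2/4 + 30^2/5) - 3*18
     = 0.039216 * 1576.35 - 54
     = 7.817484.
Step 4: Ties present; correction factor C = 1 - 24/(17^3 - 17) = 0.995098. Corrected H = 7.817484 / 0.995098 = 7.855993.
Step 5: Under H0, H ~ chi^2(3); p-value = 0.049084.
Step 6: alpha = 0.05. reject H0.

H = 7.8560, df = 3, p = 0.049084, reject H0.
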